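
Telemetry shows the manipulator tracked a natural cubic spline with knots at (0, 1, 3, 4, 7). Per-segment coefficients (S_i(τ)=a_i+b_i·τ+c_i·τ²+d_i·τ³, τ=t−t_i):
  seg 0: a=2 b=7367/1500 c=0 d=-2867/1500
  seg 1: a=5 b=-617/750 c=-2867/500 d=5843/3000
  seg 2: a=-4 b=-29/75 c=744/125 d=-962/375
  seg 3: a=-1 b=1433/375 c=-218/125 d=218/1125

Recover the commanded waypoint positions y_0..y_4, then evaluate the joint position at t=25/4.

y_0 = S_0(0) = a_0 = 2
y_1 = S_1(0) = a_1 = 5
y_2 = S_2(0) = a_2 = -4
y_3 = S_3(0) = a_3 = -1
y_4 = S_3(3) = 0
t_q=25/4 is in segment 3 (τ=9/4); S_3(τ)=781/800

y_0=2 y_1=5 y_2=-4 y_3=-1 y_4=0
S(25/4) = 781/800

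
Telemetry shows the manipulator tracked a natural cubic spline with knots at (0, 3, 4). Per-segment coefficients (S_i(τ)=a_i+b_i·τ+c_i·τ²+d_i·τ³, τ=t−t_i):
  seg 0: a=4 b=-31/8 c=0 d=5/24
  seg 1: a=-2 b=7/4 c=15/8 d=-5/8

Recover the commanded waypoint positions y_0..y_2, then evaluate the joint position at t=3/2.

y_0 = S_0(0) = a_0 = 4
y_1 = S_1(0) = a_1 = -2
y_2 = S_1(1) = 1
t_q=3/2 is in segment 0 (τ=3/2); S_0(τ)=-71/64

y_0=4 y_1=-2 y_2=1
S(3/2) = -71/64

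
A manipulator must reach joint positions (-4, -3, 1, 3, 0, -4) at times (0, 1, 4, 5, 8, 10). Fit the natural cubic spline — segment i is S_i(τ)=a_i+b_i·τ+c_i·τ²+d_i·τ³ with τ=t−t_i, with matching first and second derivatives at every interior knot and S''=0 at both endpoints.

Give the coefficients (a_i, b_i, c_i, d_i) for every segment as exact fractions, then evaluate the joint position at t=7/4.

  seg 0: a=-4 b=3862/3825 c=0 d=-37/3825
  seg 1: a=-3 b=3751/3825 c=-37/1275 d=1682/34425
  seg 2: a=1 b=8131/3825 c=1571/3825 d=-228/425
  seg 3: a=3 b=301/225 c=-917/765 d=4813/34425
  seg 4: a=0 b=-7954/3825 c=76/1275 d=-38/3825
S(7/4) = -30739/13600

Δ: Δ0=1, Δ1=4/3, Δ2=2, Δ3=-1, Δ4=-2
row 1: diag=8, rhs=2; c'=3/8, d'=1/4
row 2: denom=8−3·3/8=55/8; d'=(4−3·1/4)/(55/8)=26/55
row 3: denom=8−1·8/55=432/55; d'=(-18−1·26/55)/(432/55)=-127/54
row 4: denom=10−3·55/144=425/48; d'=(-6−3·-127/54)/(425/48)=152/1275
back: M4=152/1275
back: M3=-127/54−55/144·152/1275=-1834/765
back: M2=26/55−8/55·-1834/765=3142/3825
back: M1=1/4−3/8·3142/3825=-74/1275
M: M0=0, M1=-74/1275, M2=3142/3825, M3=-1834/765, M4=152/1275, M5=0
seg 0: a=-4, c=M0/2=0, d=(M1−M0)/(6·1)=-37/3825, b=Δ0−h0·(2M0+M1)/6=3862/3825
seg 1: a=-3, c=M1/2=-37/1275, d=(M2−M1)/(6·3)=1682/34425, b=Δ1−h1·(2M1+M2)/6=3751/3825
seg 2: a=1, c=M2/2=1571/3825, d=(M3−M2)/(6·1)=-228/425, b=Δ2−h2·(2M2+M3)/6=8131/3825
seg 3: a=3, c=M3/2=-917/765, d=(M4−M3)/(6·3)=4813/34425, b=Δ3−h3·(2M3+M4)/6=301/225
seg 4: a=0, c=M4/2=76/1275, d=(M5−M4)/(6·2)=-38/3825, b=Δ4−h4·(2M4+M5)/6=-7954/3825
t_q=7/4 → seg 1, τ=3/4; S=-3+3751/3825·τ+-37/1275·τ²+1682/34425·τ³=-30739/13600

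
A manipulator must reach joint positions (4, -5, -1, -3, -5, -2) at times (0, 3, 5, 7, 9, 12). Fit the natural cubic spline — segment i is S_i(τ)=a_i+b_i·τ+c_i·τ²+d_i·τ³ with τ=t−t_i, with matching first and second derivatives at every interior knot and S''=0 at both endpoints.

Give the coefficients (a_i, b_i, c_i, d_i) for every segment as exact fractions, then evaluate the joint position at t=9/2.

  seg 0: a=4 b=-541/112 c=0 d=205/1008
  seg 1: a=-5 b=37/56 c=205/112 d=-65/112
  seg 2: a=-1 b=57/56 c=-185/112 d=9/28
  seg 3: a=-3 b=-97/56 c=31/112 d=5/112
  seg 4: a=-5 b=-5/56 c=61/112 d=-61/1008
S(9/2) = -1657/896

Δ: Δ0=-3, Δ1=2, Δ2=-1, Δ3=-1, Δ4=1
row 1: diag=10, rhs=30; c'=1/5, d'=3
row 2: denom=8−2·1/5=38/5; d'=(-18−2·3)/(38/5)=-60/19
row 3: denom=8−2·5/19=142/19; d'=(0−2·-60/19)/(142/19)=60/71
row 4: denom=10−2·19/71=672/71; d'=(12−2·60/71)/(672/71)=61/56
back: M4=61/56
back: M3=60/71−19/71·61/56=31/56
back: M2=-60/19−5/19·31/56=-185/56
back: M1=3−1/5·-185/56=205/56
M: M0=0, M1=205/56, M2=-185/56, M3=31/56, M4=61/56, M5=0
seg 0: a=4, c=M0/2=0, d=(M1−M0)/(6·3)=205/1008, b=Δ0−h0·(2M0+M1)/6=-541/112
seg 1: a=-5, c=M1/2=205/112, d=(M2−M1)/(6·2)=-65/112, b=Δ1−h1·(2M1+M2)/6=37/56
seg 2: a=-1, c=M2/2=-185/112, d=(M3−M2)/(6·2)=9/28, b=Δ2−h2·(2M2+M3)/6=57/56
seg 3: a=-3, c=M3/2=31/112, d=(M4−M3)/(6·2)=5/112, b=Δ3−h3·(2M3+M4)/6=-97/56
seg 4: a=-5, c=M4/2=61/112, d=(M5−M4)/(6·3)=-61/1008, b=Δ4−h4·(2M4+M5)/6=-5/56
t_q=9/2 → seg 1, τ=3/2; S=-5+37/56·τ+205/112·τ²+-65/112·τ³=-1657/896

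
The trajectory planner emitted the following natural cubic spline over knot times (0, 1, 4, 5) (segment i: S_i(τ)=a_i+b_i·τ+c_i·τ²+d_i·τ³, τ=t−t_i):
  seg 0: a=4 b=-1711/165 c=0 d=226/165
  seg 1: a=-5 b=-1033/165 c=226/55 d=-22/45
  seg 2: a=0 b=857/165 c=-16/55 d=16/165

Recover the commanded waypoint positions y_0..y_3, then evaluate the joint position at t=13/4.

y_0 = S_0(0) = a_0 = 4
y_1 = S_1(0) = a_1 = -5
y_2 = S_2(0) = a_2 = 0
y_3 = S_2(1) = 5
t_q=13/4 is in segment 1 (τ=9/4); S_1(τ)=-6781/1760

y_0=4 y_1=-5 y_2=0 y_3=5
S(13/4) = -6781/1760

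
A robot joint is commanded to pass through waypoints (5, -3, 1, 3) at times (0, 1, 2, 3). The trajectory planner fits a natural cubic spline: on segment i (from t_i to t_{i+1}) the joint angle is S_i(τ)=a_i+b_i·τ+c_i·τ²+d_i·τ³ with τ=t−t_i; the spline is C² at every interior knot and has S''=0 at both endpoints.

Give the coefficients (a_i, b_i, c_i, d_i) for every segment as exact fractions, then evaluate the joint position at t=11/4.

Δ: Δ0=-8, Δ1=4, Δ2=2
row 1: diag=4, rhs=72; c'=1/4, d'=18
row 2: denom=4−1·1/4=15/4; d'=(-12−1·18)/(15/4)=-8
back: M2=-8
back: M1=18−1/4·-8=20
M: M0=0, M1=20, M2=-8, M3=0
seg 0: a=5, c=M0/2=0, d=(M1−M0)/(6·1)=10/3, b=Δ0−h0·(2M0+M1)/6=-34/3
seg 1: a=-3, c=M1/2=10, d=(M2−M1)/(6·1)=-14/3, b=Δ1−h1·(2M1+M2)/6=-4/3
seg 2: a=1, c=M2/2=-4, d=(M3−M2)/(6·1)=4/3, b=Δ2−h2·(2M2+M3)/6=14/3
t_q=11/4 → seg 2, τ=3/4; S=1+14/3·τ+-4·τ²+4/3·τ³=45/16

  seg 0: a=5 b=-34/3 c=0 d=10/3
  seg 1: a=-3 b=-4/3 c=10 d=-14/3
  seg 2: a=1 b=14/3 c=-4 d=4/3
S(11/4) = 45/16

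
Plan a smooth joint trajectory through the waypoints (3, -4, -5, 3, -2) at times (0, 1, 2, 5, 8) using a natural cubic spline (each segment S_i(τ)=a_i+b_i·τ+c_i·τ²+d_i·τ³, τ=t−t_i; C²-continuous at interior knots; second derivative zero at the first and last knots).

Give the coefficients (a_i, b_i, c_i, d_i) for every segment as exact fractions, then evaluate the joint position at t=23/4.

  seg 0: a=3 b=-939/112 c=0 d=155/112
  seg 1: a=-4 b=-237/56 c=465/112 d=-103/112
  seg 2: a=-5 b=21/16 c=39/28 d=-949/3024
  seg 3: a=3 b=67/56 c=-481/336 d=481/3024
S(23/4) = 3235/1024

Δ: Δ0=-7, Δ1=-1, Δ2=8/3, Δ3=-5/3
row 1: diag=4, rhs=36; c'=1/4, d'=9
row 2: denom=8−1·1/4=31/4; d'=(22−1·9)/(31/4)=52/31
row 3: denom=12−3·12/31=336/31; d'=(-26−3·52/31)/(336/31)=-481/168
back: M3=-481/168
back: M2=52/31−12/31·-481/168=39/14
back: M1=9−1/4·39/14=465/56
M: M0=0, M1=465/56, M2=39/14, M3=-481/168, M4=0
seg 0: a=3, c=M0/2=0, d=(M1−M0)/(6·1)=155/112, b=Δ0−h0·(2M0+M1)/6=-939/112
seg 1: a=-4, c=M1/2=465/112, d=(M2−M1)/(6·1)=-103/112, b=Δ1−h1·(2M1+M2)/6=-237/56
seg 2: a=-5, c=M2/2=39/28, d=(M3−M2)/(6·3)=-949/3024, b=Δ2−h2·(2M2+M3)/6=21/16
seg 3: a=3, c=M3/2=-481/336, d=(M4−M3)/(6·3)=481/3024, b=Δ3−h3·(2M3+M4)/6=67/56
t_q=23/4 → seg 3, τ=3/4; S=3+67/56·τ+-481/336·τ²+481/3024·τ³=3235/1024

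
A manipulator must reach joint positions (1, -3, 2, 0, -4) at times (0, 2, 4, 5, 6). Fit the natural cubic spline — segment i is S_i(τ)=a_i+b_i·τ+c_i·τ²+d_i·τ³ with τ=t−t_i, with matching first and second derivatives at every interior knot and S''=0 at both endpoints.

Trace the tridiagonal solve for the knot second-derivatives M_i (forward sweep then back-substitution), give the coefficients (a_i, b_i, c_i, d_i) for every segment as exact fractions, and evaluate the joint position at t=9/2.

Δ: Δ0=-2, Δ1=5/2, Δ2=-2, Δ3=-4
row 1: diag=8, rhs=27; c'=1/4, d'=27/8
row 2: denom=6−2·1/4=11/2; d'=(-27−2·27/8)/(11/2)=-135/22
row 3: denom=4−1·2/11=42/11; d'=(-12−1·-135/22)/(42/11)=-43/28
back: M3=-43/28
back: M2=-135/22−2/11·-43/28=-41/7
back: M1=27/8−1/4·-41/7=271/56
M: M0=0, M1=271/56, M2=-41/7, M3=-43/28, M4=0
seg 0: a=1, c=M0/2=0, d=(M1−M0)/(6·2)=271/672, b=Δ0−h0·(2M0+M1)/6=-607/168
seg 1: a=-3, c=M1/2=271/112, d=(M2−M1)/(6·2)=-599/672, b=Δ1−h1·(2M1+M2)/6=103/84
seg 2: a=2, c=M2/2=-41/14, d=(M3−M2)/(6·1)=121/168, b=Δ2−h2·(2M2+M3)/6=5/24
seg 3: a=0, c=M3/2=-43/56, d=(M4−M3)/(6·1)=43/168, b=Δ3−h3·(2M3+M4)/6=-293/84
t_q=9/2 → seg 2, τ=1/2; S=2+5/24·τ+-41/14·τ²+121/168·τ³=655/448

  seg 0: a=1 b=-607/168 c=0 d=271/672
  seg 1: a=-3 b=103/84 c=271/112 d=-599/672
  seg 2: a=2 b=5/24 c=-41/14 d=121/168
  seg 3: a=0 b=-293/84 c=-43/56 d=43/168
S(9/2) = 655/448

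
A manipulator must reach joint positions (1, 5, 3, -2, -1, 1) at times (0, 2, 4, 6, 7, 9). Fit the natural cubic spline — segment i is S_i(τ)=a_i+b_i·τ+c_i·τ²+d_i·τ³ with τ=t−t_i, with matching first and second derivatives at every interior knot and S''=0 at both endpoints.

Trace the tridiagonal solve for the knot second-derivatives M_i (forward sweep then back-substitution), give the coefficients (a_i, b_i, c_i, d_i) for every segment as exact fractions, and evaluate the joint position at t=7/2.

Δ: Δ0=2, Δ1=-1, Δ2=-5/2, Δ3=1, Δ4=1
row 1: diag=8, rhs=-18; c'=1/4, d'=-9/4
row 2: denom=8−2·1/4=15/2; d'=(-9−2·-9/4)/(15/2)=-3/5
row 3: denom=6−2·4/15=82/15; d'=(21−2·-3/5)/(82/15)=333/82
row 4: denom=6−1·15/82=477/82; d'=(0−1·333/82)/(477/82)=-37/53
back: M4=-37/53
back: M3=333/82−15/82·-37/53=222/53
back: M2=-3/5−4/15·222/53=-91/53
back: M1=-9/4−1/4·-91/53=-193/106
M: M0=0, M1=-193/106, M2=-91/53, M3=222/53, M4=-37/53, M5=0
seg 0: a=1, c=M0/2=0, d=(M1−M0)/(6·2)=-193/1272, b=Δ0−h0·(2M0+M1)/6=829/318
seg 1: a=5, c=M1/2=-193/212, d=(M2−M1)/(6·2)=11/1272, b=Δ1−h1·(2M1+M2)/6=125/159
seg 2: a=3, c=M2/2=-91/106, d=(M3−M2)/(6·2)=313/636, b=Δ2−h2·(2M2+M3)/6=-875/318
seg 3: a=-2, c=M3/2=111/53, d=(M4−M3)/(6·1)=-259/318, b=Δ3−h3·(2M3+M4)/6=-89/318
seg 4: a=-1, c=M4/2=-37/106, d=(M5−M4)/(6·2)=37/636, b=Δ4−h4·(2M4+M5)/6=233/159
t_q=7/2 → seg 1, τ=3/2; S=5+125/159·τ+-193/212·τ²+11/1272·τ³=14111/3392

  seg 0: a=1 b=829/318 c=0 d=-193/1272
  seg 1: a=5 b=125/159 c=-193/212 d=11/1272
  seg 2: a=3 b=-875/318 c=-91/106 d=313/636
  seg 3: a=-2 b=-89/318 c=111/53 d=-259/318
  seg 4: a=-1 b=233/159 c=-37/106 d=37/636
S(7/2) = 14111/3392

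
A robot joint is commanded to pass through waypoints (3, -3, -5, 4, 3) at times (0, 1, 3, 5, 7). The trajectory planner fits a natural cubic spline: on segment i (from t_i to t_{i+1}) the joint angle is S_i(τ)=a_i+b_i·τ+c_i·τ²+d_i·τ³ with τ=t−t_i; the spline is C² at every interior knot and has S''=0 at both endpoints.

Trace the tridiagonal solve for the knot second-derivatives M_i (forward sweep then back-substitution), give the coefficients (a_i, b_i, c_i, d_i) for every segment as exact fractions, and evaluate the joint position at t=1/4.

Δ: Δ0=-6, Δ1=-1, Δ2=9/2, Δ3=-1/2
row 1: diag=6, rhs=30; c'=1/3, d'=5
row 2: denom=8−2·1/3=22/3; d'=(33−2·5)/(22/3)=69/22
row 3: denom=8−2·3/11=82/11; d'=(-30−2·69/22)/(82/11)=-399/82
back: M3=-399/82
back: M2=69/22−3/11·-399/82=183/41
back: M1=5−1/3·183/41=144/41
M: M0=0, M1=144/41, M2=183/41, M3=-399/82, M4=0
seg 0: a=3, c=M0/2=0, d=(M1−M0)/(6·1)=24/41, b=Δ0−h0·(2M0+M1)/6=-270/41
seg 1: a=-3, c=M1/2=72/41, d=(M2−M1)/(6·2)=13/164, b=Δ1−h1·(2M1+M2)/6=-198/41
seg 2: a=-5, c=M2/2=183/82, d=(M3−M2)/(6·2)=-255/328, b=Δ2−h2·(2M2+M3)/6=129/41
seg 3: a=4, c=M3/2=-399/164, d=(M4−M3)/(6·2)=133/328, b=Δ3−h3·(2M3+M4)/6=225/82
t_q=1/4 → seg 0, τ=1/4; S=3+-270/41·τ+0·τ²+24/41·τ³=447/328

  seg 0: a=3 b=-270/41 c=0 d=24/41
  seg 1: a=-3 b=-198/41 c=72/41 d=13/164
  seg 2: a=-5 b=129/41 c=183/82 d=-255/328
  seg 3: a=4 b=225/82 c=-399/164 d=133/328
S(1/4) = 447/328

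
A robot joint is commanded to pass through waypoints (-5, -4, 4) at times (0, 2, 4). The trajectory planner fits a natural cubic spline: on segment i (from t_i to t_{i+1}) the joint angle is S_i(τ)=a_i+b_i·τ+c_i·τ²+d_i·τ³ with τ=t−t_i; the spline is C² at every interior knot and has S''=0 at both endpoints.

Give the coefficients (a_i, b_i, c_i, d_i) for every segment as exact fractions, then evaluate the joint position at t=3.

  seg 0: a=-5 b=-3/8 c=0 d=7/32
  seg 1: a=-4 b=9/4 c=21/16 d=-7/32
S(3) = -21/32

Δ: Δ0=1/2, Δ1=4
row 1: diag=8, rhs=21; c'=1/4, d'=21/8
back: M1=21/8
M: M0=0, M1=21/8, M2=0
seg 0: a=-5, c=M0/2=0, d=(M1−M0)/(6·2)=7/32, b=Δ0−h0·(2M0+M1)/6=-3/8
seg 1: a=-4, c=M1/2=21/16, d=(M2−M1)/(6·2)=-7/32, b=Δ1−h1·(2M1+M2)/6=9/4
t_q=3 → seg 1, τ=1; S=-4+9/4·τ+21/16·τ²+-7/32·τ³=-21/32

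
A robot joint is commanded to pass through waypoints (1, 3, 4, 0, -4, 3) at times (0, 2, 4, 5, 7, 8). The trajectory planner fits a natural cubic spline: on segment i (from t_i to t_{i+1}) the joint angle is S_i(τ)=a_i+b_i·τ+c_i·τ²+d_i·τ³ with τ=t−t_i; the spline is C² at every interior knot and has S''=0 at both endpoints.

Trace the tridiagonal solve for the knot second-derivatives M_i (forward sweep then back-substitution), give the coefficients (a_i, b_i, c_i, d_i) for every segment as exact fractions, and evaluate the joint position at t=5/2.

Δ: Δ0=1, Δ1=1/2, Δ2=-4, Δ3=-2, Δ4=7
row 1: diag=8, rhs=-3; c'=1/4, d'=-3/8
row 2: denom=6−2·1/4=11/2; d'=(-27−2·-3/8)/(11/2)=-105/22
row 3: denom=6−1·2/11=64/11; d'=(12−1·-105/22)/(64/11)=369/128
row 4: denom=6−2·11/32=85/16; d'=(54−2·369/128)/(85/16)=3087/340
back: M4=3087/340
back: M3=369/128−11/32·3087/340=-81/340
back: M2=-105/22−2/11·-81/340=-402/85
back: M1=-3/8−1/4·-402/85=549/680
M: M0=0, M1=549/680, M2=-402/85, M3=-81/340, M4=3087/340, M5=0
seg 0: a=1, c=M0/2=0, d=(M1−M0)/(6·2)=183/2720, b=Δ0−h0·(2M0+M1)/6=497/680
seg 1: a=3, c=M1/2=549/1360, d=(M2−M1)/(6·2)=-251/544, b=Δ1−h1·(2M1+M2)/6=523/340
seg 2: a=4, c=M2/2=-201/85, d=(M3−M2)/(6·1)=509/680, b=Δ2−h2·(2M2+M3)/6=-1621/680
seg 3: a=0, c=M3/2=-81/680, d=(M4−M3)/(6·2)=66/85, b=Δ3−h3·(2M3+M4)/6=-331/68
seg 4: a=-4, c=M4/2=3087/680, d=(M5−M4)/(6·1)=-1029/680, b=Δ4−h4·(2M4+M5)/6=1351/340
t_q=5/2 → seg 1, τ=1/2; S=3+523/340·τ+549/1360·τ²+-251/544·τ³=82957/21760

  seg 0: a=1 b=497/680 c=0 d=183/2720
  seg 1: a=3 b=523/340 c=549/1360 d=-251/544
  seg 2: a=4 b=-1621/680 c=-201/85 d=509/680
  seg 3: a=0 b=-331/68 c=-81/680 d=66/85
  seg 4: a=-4 b=1351/340 c=3087/680 d=-1029/680
S(5/2) = 82957/21760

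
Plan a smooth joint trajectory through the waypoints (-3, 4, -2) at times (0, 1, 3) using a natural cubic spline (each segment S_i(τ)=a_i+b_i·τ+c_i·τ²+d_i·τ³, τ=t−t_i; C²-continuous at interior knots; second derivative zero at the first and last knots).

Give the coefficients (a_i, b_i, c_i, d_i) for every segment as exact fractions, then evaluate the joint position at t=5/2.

  seg 0: a=-3 b=26/3 c=0 d=-5/3
  seg 1: a=4 b=11/3 c=-5 d=5/6
S(5/2) = 17/16

Δ: Δ0=7, Δ1=-3
row 1: diag=6, rhs=-60; c'=1/3, d'=-10
back: M1=-10
M: M0=0, M1=-10, M2=0
seg 0: a=-3, c=M0/2=0, d=(M1−M0)/(6·1)=-5/3, b=Δ0−h0·(2M0+M1)/6=26/3
seg 1: a=4, c=M1/2=-5, d=(M2−M1)/(6·2)=5/6, b=Δ1−h1·(2M1+M2)/6=11/3
t_q=5/2 → seg 1, τ=3/2; S=4+11/3·τ+-5·τ²+5/6·τ³=17/16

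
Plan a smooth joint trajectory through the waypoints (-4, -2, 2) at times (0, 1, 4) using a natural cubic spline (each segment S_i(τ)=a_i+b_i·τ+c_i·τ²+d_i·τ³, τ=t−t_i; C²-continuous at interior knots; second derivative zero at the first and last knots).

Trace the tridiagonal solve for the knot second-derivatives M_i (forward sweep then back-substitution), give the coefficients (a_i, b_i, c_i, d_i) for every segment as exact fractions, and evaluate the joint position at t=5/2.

Δ: Δ0=2, Δ1=4/3
row 1: diag=8, rhs=-4; c'=3/8, d'=-1/2
back: M1=-1/2
M: M0=0, M1=-1/2, M2=0
seg 0: a=-4, c=M0/2=0, d=(M1−M0)/(6·1)=-1/12, b=Δ0−h0·(2M0+M1)/6=25/12
seg 1: a=-2, c=M1/2=-1/4, d=(M2−M1)/(6·3)=1/36, b=Δ1−h1·(2M1+M2)/6=11/6
t_q=5/2 → seg 1, τ=3/2; S=-2+11/6·τ+-1/4·τ²+1/36·τ³=9/32

  seg 0: a=-4 b=25/12 c=0 d=-1/12
  seg 1: a=-2 b=11/6 c=-1/4 d=1/36
S(5/2) = 9/32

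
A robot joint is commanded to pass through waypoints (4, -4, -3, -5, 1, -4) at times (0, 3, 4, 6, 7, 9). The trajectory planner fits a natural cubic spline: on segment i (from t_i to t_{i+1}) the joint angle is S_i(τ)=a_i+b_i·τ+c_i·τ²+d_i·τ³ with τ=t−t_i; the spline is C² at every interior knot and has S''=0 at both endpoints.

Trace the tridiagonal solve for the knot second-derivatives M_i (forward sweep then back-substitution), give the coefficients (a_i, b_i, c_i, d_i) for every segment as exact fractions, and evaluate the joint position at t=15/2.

Δ: Δ0=-8/3, Δ1=1, Δ2=-1, Δ3=6, Δ4=-5/2
row 1: diag=8, rhs=22; c'=1/8, d'=11/4
row 2: denom=6−1·1/8=47/8; d'=(-12−1·11/4)/(47/8)=-118/47
row 3: denom=6−2·16/47=250/47; d'=(42−2·-118/47)/(250/47)=221/25
row 4: denom=6−1·47/250=1453/250; d'=(-51−1·221/25)/(1453/250)=-14960/1453
back: M4=-14960/1453
back: M3=221/25−47/250·-14960/1453=15657/1453
back: M2=-118/47−16/47·15657/1453=-8978/1453
back: M1=11/4−1/8·-8978/1453=5118/1453
M: M0=0, M1=5118/1453, M2=-8978/1453, M3=15657/1453, M4=-14960/1453, M5=0
seg 0: a=4, c=M0/2=0, d=(M1−M0)/(6·3)=853/4359, b=Δ0−h0·(2M0+M1)/6=-19301/4359
seg 1: a=-4, c=M1/2=2559/1453, d=(M2−M1)/(6·1)=-7048/4359, b=Δ1−h1·(2M1+M2)/6=3730/4359
seg 2: a=-3, c=M2/2=-4489/1453, d=(M3−M2)/(6·2)=24635/17436, b=Δ2−h2·(2M2+M3)/6=-2060/4359
seg 3: a=-5, c=M3/2=15657/2906, d=(M4−M3)/(6·1)=-30617/8718, b=Δ3−h3·(2M3+M4)/6=17977/4359
seg 4: a=1, c=M4/2=-7480/1453, d=(M5−M4)/(6·2)=3740/4359, b=Δ4−h4·(2M4+M5)/6=38045/8718
t_q=15/2 → seg 4, τ=1/2; S=1+38045/8718·τ+-7480/1453·τ²+3740/4359·τ³=11637/5812

  seg 0: a=4 b=-19301/4359 c=0 d=853/4359
  seg 1: a=-4 b=3730/4359 c=2559/1453 d=-7048/4359
  seg 2: a=-3 b=-2060/4359 c=-4489/1453 d=24635/17436
  seg 3: a=-5 b=17977/4359 c=15657/2906 d=-30617/8718
  seg 4: a=1 b=38045/8718 c=-7480/1453 d=3740/4359
S(15/2) = 11637/5812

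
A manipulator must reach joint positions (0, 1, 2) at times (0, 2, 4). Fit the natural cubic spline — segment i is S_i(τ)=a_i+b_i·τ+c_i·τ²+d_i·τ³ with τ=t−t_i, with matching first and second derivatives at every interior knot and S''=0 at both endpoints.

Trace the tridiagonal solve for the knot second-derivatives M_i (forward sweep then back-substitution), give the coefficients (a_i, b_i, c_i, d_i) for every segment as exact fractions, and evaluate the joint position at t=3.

Δ: Δ0=1/2, Δ1=1/2
row 1: diag=8, rhs=0; c'=1/4, d'=0
back: M1=0
M: M0=0, M1=0, M2=0
seg 0: a=0, c=M0/2=0, d=(M1−M0)/(6·2)=0, b=Δ0−h0·(2M0+M1)/6=1/2
seg 1: a=1, c=M1/2=0, d=(M2−M1)/(6·2)=0, b=Δ1−h1·(2M1+M2)/6=1/2
t_q=3 → seg 1, τ=1; S=1+1/2·τ+0·τ²+0·τ³=3/2

  seg 0: a=0 b=1/2 c=0 d=0
  seg 1: a=1 b=1/2 c=0 d=0
S(3) = 3/2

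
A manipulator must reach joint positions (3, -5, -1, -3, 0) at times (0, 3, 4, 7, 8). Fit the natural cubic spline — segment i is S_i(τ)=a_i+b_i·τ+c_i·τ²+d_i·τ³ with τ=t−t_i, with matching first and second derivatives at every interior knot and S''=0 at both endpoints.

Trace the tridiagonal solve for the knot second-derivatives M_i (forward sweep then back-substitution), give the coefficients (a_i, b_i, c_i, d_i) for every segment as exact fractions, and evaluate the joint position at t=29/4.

  seg 0: a=3 b=-799/144 c=0 d=415/1296
  seg 1: a=-5 b=223/72 c=415/144 d=-95/48
  seg 2: a=-1 b=421/144 c=-55/18 d=803/1296
  seg 3: a=-3 b=95/72 c=121/48 d=-121/144
S(29/4) = -7759/3072

Δ: Δ0=-8/3, Δ1=4, Δ2=-2/3, Δ3=3
row 1: diag=8, rhs=40; c'=1/8, d'=5
row 2: denom=8−1·1/8=63/8; d'=(-28−1·5)/(63/8)=-88/21
row 3: denom=8−3·8/21=48/7; d'=(22−3·-88/21)/(48/7)=121/24
back: M3=121/24
back: M2=-88/21−8/21·121/24=-55/9
back: M1=5−1/8·-55/9=415/72
M: M0=0, M1=415/72, M2=-55/9, M3=121/24, M4=0
seg 0: a=3, c=M0/2=0, d=(M1−M0)/(6·3)=415/1296, b=Δ0−h0·(2M0+M1)/6=-799/144
seg 1: a=-5, c=M1/2=415/144, d=(M2−M1)/(6·1)=-95/48, b=Δ1−h1·(2M1+M2)/6=223/72
seg 2: a=-1, c=M2/2=-55/18, d=(M3−M2)/(6·3)=803/1296, b=Δ2−h2·(2M2+M3)/6=421/144
seg 3: a=-3, c=M3/2=121/48, d=(M4−M3)/(6·1)=-121/144, b=Δ3−h3·(2M3+M4)/6=95/72
t_q=29/4 → seg 3, τ=1/4; S=-3+95/72·τ+121/48·τ²+-121/144·τ³=-7759/3072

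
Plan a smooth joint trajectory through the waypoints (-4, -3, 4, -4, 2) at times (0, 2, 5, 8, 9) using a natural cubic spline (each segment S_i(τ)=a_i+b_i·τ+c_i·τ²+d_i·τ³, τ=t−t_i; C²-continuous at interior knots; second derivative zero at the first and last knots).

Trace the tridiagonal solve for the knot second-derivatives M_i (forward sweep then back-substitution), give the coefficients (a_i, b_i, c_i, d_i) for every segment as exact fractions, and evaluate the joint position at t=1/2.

  seg 0: a=-4 b=-158/399 c=0 d=715/3192
  seg 1: a=-3 b=1829/798 c=715/532 d=-2123/4788
  seg 2: a=4 b=-2579/1596 c=-352/133 d=3665/4788
  seg 3: a=-4 b=2531/798 c=2257/532 d=-2257/1596
S(1/2) = -35495/8512

Δ: Δ0=1/2, Δ1=7/3, Δ2=-8/3, Δ3=6
row 1: diag=10, rhs=11; c'=3/10, d'=11/10
row 2: denom=12−3·3/10=111/10; d'=(-30−3·11/10)/(111/10)=-3
row 3: denom=8−3·10/37=266/37; d'=(52−3·-3)/(266/37)=2257/266
back: M3=2257/266
back: M2=-3−10/37·2257/266=-704/133
back: M1=11/10−3/10·-704/133=715/266
M: M0=0, M1=715/266, M2=-704/133, M3=2257/266, M4=0
seg 0: a=-4, c=M0/2=0, d=(M1−M0)/(6·2)=715/3192, b=Δ0−h0·(2M0+M1)/6=-158/399
seg 1: a=-3, c=M1/2=715/532, d=(M2−M1)/(6·3)=-2123/4788, b=Δ1−h1·(2M1+M2)/6=1829/798
seg 2: a=4, c=M2/2=-352/133, d=(M3−M2)/(6·3)=3665/4788, b=Δ2−h2·(2M2+M3)/6=-2579/1596
seg 3: a=-4, c=M3/2=2257/532, d=(M4−M3)/(6·1)=-2257/1596, b=Δ3−h3·(2M3+M4)/6=2531/798
t_q=1/2 → seg 0, τ=1/2; S=-4+-158/399·τ+0·τ²+715/3192·τ³=-35495/8512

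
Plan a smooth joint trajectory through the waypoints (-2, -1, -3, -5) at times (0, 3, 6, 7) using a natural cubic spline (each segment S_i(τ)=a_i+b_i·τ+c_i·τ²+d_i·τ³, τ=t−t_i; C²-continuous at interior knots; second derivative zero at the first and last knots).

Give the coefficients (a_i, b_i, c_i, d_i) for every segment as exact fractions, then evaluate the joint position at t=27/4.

Δ: Δ0=1/3, Δ1=-2/3, Δ2=-2
row 1: diag=12, rhs=-6; c'=1/4, d'=-1/2
row 2: denom=8−3·1/4=29/4; d'=(-8−3·-1/2)/(29/4)=-26/29
back: M2=-26/29
back: M1=-1/2−1/4·-26/29=-8/29
M: M0=0, M1=-8/29, M2=-26/29, M3=0
seg 0: a=-2, c=M0/2=0, d=(M1−M0)/(6·3)=-4/261, b=Δ0−h0·(2M0+M1)/6=41/87
seg 1: a=-1, c=M1/2=-4/29, d=(M2−M1)/(6·3)=-1/29, b=Δ1−h1·(2M1+M2)/6=5/87
seg 2: a=-3, c=M2/2=-13/29, d=(M3−M2)/(6·1)=13/87, b=Δ2−h2·(2M2+M3)/6=-148/87
t_q=27/4 → seg 2, τ=3/4; S=-3+-148/87·τ+-13/29·τ²+13/87·τ³=-8287/1856

  seg 0: a=-2 b=41/87 c=0 d=-4/261
  seg 1: a=-1 b=5/87 c=-4/29 d=-1/29
  seg 2: a=-3 b=-148/87 c=-13/29 d=13/87
S(27/4) = -8287/1856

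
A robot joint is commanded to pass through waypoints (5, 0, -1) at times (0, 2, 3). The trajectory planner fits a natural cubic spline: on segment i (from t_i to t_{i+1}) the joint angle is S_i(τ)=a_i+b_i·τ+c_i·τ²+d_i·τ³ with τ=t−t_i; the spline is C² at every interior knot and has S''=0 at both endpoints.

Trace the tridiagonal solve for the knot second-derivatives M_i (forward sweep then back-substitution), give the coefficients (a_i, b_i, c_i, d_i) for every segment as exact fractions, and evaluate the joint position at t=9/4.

Δ: Δ0=-5/2, Δ1=-1
row 1: diag=6, rhs=9; c'=1/6, d'=3/2
back: M1=3/2
M: M0=0, M1=3/2, M2=0
seg 0: a=5, c=M0/2=0, d=(M1−M0)/(6·2)=1/8, b=Δ0−h0·(2M0+M1)/6=-3
seg 1: a=0, c=M1/2=3/4, d=(M2−M1)/(6·1)=-1/4, b=Δ1−h1·(2M1+M2)/6=-3/2
t_q=9/4 → seg 1, τ=1/4; S=0+-3/2·τ+3/4·τ²+-1/4·τ³=-85/256

  seg 0: a=5 b=-3 c=0 d=1/8
  seg 1: a=0 b=-3/2 c=3/4 d=-1/4
S(9/4) = -85/256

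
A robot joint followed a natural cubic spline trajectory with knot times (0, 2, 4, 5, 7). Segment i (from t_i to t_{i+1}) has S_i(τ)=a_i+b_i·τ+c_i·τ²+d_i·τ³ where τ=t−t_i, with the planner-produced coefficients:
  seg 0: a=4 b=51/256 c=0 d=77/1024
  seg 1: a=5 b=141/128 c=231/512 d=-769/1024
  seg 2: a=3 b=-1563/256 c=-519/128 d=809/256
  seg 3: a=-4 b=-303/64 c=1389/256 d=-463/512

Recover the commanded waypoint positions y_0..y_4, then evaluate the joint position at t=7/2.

y_0=4 y_1=5 y_2=3 y_3=-4 y_4=1
S(7/2) = 42049/8192

y_0 = S_0(0) = a_0 = 4
y_1 = S_1(0) = a_1 = 5
y_2 = S_2(0) = a_2 = 3
y_3 = S_3(0) = a_3 = -4
y_4 = S_3(2) = 1
t_q=7/2 is in segment 1 (τ=3/2); S_1(τ)=42049/8192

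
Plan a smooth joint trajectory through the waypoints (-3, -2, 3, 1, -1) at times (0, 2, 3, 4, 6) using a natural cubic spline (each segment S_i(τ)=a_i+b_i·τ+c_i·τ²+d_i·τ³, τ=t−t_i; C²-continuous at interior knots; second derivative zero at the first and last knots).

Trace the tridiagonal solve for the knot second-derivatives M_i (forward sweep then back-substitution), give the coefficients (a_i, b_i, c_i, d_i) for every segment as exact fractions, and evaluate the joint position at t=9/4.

  seg 0: a=-3 b=-227/132 c=0 d=293/528
  seg 1: a=-2 b=163/33 c=293/88 d=-863/264
  seg 2: a=3 b=43/24 c=-285/44 d=709/264
  seg 3: a=1 b=-205/66 c=139/88 d=-139/528
S(9/4) = -3425/5632

Δ: Δ0=1/2, Δ1=5, Δ2=-2, Δ3=-1
row 1: diag=6, rhs=27; c'=1/6, d'=9/2
row 2: denom=4−1·1/6=23/6; d'=(-42−1·9/2)/(23/6)=-279/23
row 3: denom=6−1·6/23=132/23; d'=(6−1·-279/23)/(132/23)=139/44
back: M3=139/44
back: M2=-279/23−6/23·139/44=-285/22
back: M1=9/2−1/6·-285/22=293/44
M: M0=0, M1=293/44, M2=-285/22, M3=139/44, M4=0
seg 0: a=-3, c=M0/2=0, d=(M1−M0)/(6·2)=293/528, b=Δ0−h0·(2M0+M1)/6=-227/132
seg 1: a=-2, c=M1/2=293/88, d=(M2−M1)/(6·1)=-863/264, b=Δ1−h1·(2M1+M2)/6=163/33
seg 2: a=3, c=M2/2=-285/44, d=(M3−M2)/(6·1)=709/264, b=Δ2−h2·(2M2+M3)/6=43/24
seg 3: a=1, c=M3/2=139/88, d=(M4−M3)/(6·2)=-139/528, b=Δ3−h3·(2M3+M4)/6=-205/66
t_q=9/4 → seg 1, τ=1/4; S=-2+163/33·τ+293/88·τ²+-863/264·τ³=-3425/5632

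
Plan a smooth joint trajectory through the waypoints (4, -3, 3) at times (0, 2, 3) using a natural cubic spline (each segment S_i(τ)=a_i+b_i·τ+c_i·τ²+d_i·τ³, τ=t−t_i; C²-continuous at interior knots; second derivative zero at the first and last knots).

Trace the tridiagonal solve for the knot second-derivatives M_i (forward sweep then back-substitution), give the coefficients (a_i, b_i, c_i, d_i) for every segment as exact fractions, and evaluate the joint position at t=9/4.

  seg 0: a=4 b=-20/3 c=0 d=19/24
  seg 1: a=-3 b=17/6 c=19/4 d=-19/12
S(9/4) = -517/256

Δ: Δ0=-7/2, Δ1=6
row 1: diag=6, rhs=57; c'=1/6, d'=19/2
back: M1=19/2
M: M0=0, M1=19/2, M2=0
seg 0: a=4, c=M0/2=0, d=(M1−M0)/(6·2)=19/24, b=Δ0−h0·(2M0+M1)/6=-20/3
seg 1: a=-3, c=M1/2=19/4, d=(M2−M1)/(6·1)=-19/12, b=Δ1−h1·(2M1+M2)/6=17/6
t_q=9/4 → seg 1, τ=1/4; S=-3+17/6·τ+19/4·τ²+-19/12·τ³=-517/256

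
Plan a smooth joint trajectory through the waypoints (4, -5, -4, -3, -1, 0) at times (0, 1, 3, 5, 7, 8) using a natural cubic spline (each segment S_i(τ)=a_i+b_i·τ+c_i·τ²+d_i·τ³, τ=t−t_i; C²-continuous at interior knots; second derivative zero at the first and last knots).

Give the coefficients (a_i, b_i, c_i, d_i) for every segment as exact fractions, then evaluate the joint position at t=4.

  seg 0: a=4 b=-2407/224 c=0 d=391/224
  seg 1: a=-5 b=-617/112 c=1173/224 d=-125/112
  seg 2: a=-4 b=229/112 c=-327/224 d=11/32
  seg 3: a=-3 b=37/112 c=135/224 d=-15/112
  seg 4: a=-1 b=127/112 c=-45/224 d=15/224
S(4) = -43/14

Δ: Δ0=-9, Δ1=1/2, Δ2=1/2, Δ3=1, Δ4=1
row 1: diag=6, rhs=57; c'=1/3, d'=19/2
row 2: denom=8−2·1/3=22/3; d'=(0−2·19/2)/(22/3)=-57/22
row 3: denom=8−2·3/11=82/11; d'=(3−2·-57/22)/(82/11)=45/41
row 4: denom=6−2·11/41=224/41; d'=(0−2·45/41)/(224/41)=-45/112
back: M4=-45/112
back: M3=45/41−11/41·-45/112=135/112
back: M2=-57/22−3/11·135/112=-327/112
back: M1=19/2−1/3·-327/112=1173/112
M: M0=0, M1=1173/112, M2=-327/112, M3=135/112, M4=-45/112, M5=0
seg 0: a=4, c=M0/2=0, d=(M1−M0)/(6·1)=391/224, b=Δ0−h0·(2M0+M1)/6=-2407/224
seg 1: a=-5, c=M1/2=1173/224, d=(M2−M1)/(6·2)=-125/112, b=Δ1−h1·(2M1+M2)/6=-617/112
seg 2: a=-4, c=M2/2=-327/224, d=(M3−M2)/(6·2)=11/32, b=Δ2−h2·(2M2+M3)/6=229/112
seg 3: a=-3, c=M3/2=135/224, d=(M4−M3)/(6·2)=-15/112, b=Δ3−h3·(2M3+M4)/6=37/112
seg 4: a=-1, c=M4/2=-45/224, d=(M5−M4)/(6·1)=15/224, b=Δ4−h4·(2M4+M5)/6=127/112
t_q=4 → seg 2, τ=1; S=-4+229/112·τ+-327/224·τ²+11/32·τ³=-43/14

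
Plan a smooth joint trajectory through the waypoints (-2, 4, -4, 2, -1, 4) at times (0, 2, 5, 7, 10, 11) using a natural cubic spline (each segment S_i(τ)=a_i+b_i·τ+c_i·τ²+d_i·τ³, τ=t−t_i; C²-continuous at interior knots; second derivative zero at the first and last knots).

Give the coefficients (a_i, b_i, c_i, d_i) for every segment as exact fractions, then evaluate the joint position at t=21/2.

  seg 0: a=-2 b=9707/2047 c=0 d=-1783/4094
  seg 1: a=4 b=-991/2047 c=-5349/2047 d=34738/55269
  seg 2: a=-4 b=1653/2047 c=18691/6141 d=-11959/12282
  seg 3: a=2 b=7969/6141 c=-17186/6141 d=37448/55269
  seg 4: a=-1 b=17197/6141 c=6754/2047 d=-6754/6141
S(21/2) = 8905/8188

Δ: Δ0=3, Δ1=-8/3, Δ2=3, Δ3=-1, Δ4=5
row 1: diag=10, rhs=-34; c'=3/10, d'=-17/5
row 2: denom=10−3·3/10=91/10; d'=(34−3·-17/5)/(91/10)=34/7
row 3: denom=10−2·20/91=870/91; d'=(-24−2·34/7)/(870/91)=-1534/435
row 4: denom=8−3·91/290=2047/290; d'=(36−3·-1534/435)/(2047/290)=13508/2047
back: M4=13508/2047
back: M3=-1534/435−91/290·13508/2047=-34372/6141
back: M2=34/7−20/91·-34372/6141=37382/6141
back: M1=-17/5−3/10·37382/6141=-10698/2047
M: M0=0, M1=-10698/2047, M2=37382/6141, M3=-34372/6141, M4=13508/2047, M5=0
seg 0: a=-2, c=M0/2=0, d=(M1−M0)/(6·2)=-1783/4094, b=Δ0−h0·(2M0+M1)/6=9707/2047
seg 1: a=4, c=M1/2=-5349/2047, d=(M2−M1)/(6·3)=34738/55269, b=Δ1−h1·(2M1+M2)/6=-991/2047
seg 2: a=-4, c=M2/2=18691/6141, d=(M3−M2)/(6·2)=-11959/12282, b=Δ2−h2·(2M2+M3)/6=1653/2047
seg 3: a=2, c=M3/2=-17186/6141, d=(M4−M3)/(6·3)=37448/55269, b=Δ3−h3·(2M3+M4)/6=7969/6141
seg 4: a=-1, c=M4/2=6754/2047, d=(M5−M4)/(6·1)=-6754/6141, b=Δ4−h4·(2M4+M5)/6=17197/6141
t_q=21/2 → seg 4, τ=1/2; S=-1+17197/6141·τ+6754/2047·τ²+-6754/6141·τ³=8905/8188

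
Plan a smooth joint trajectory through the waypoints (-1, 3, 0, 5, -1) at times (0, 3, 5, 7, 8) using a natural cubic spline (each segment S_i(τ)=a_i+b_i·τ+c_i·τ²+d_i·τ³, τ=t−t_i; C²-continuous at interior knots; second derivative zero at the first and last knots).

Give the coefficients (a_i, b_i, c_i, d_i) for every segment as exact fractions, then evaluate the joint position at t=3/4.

  seg 0: a=-1 b=881/312 c=0 d=-155/936
  seg 1: a=3 b=-257/156 c=-155/104 d=61/78
  seg 2: a=0 b=277/156 c=333/104 d=-443/312
  seg 3: a=5 b=-383/156 c=-553/104 d=553/312
S(3/4) = 6975/6656

Δ: Δ0=4/3, Δ1=-3/2, Δ2=5/2, Δ3=-6
row 1: diag=10, rhs=-17; c'=1/5, d'=-17/10
row 2: denom=8−2·1/5=38/5; d'=(24−2·-17/10)/(38/5)=137/38
row 3: denom=6−2·5/19=104/19; d'=(-51−2·137/38)/(104/19)=-553/52
back: M3=-553/52
back: M2=137/38−5/19·-553/52=333/52
back: M1=-17/10−1/5·333/52=-155/52
M: M0=0, M1=-155/52, M2=333/52, M3=-553/52, M4=0
seg 0: a=-1, c=M0/2=0, d=(M1−M0)/(6·3)=-155/936, b=Δ0−h0·(2M0+M1)/6=881/312
seg 1: a=3, c=M1/2=-155/104, d=(M2−M1)/(6·2)=61/78, b=Δ1−h1·(2M1+M2)/6=-257/156
seg 2: a=0, c=M2/2=333/104, d=(M3−M2)/(6·2)=-443/312, b=Δ2−h2·(2M2+M3)/6=277/156
seg 3: a=5, c=M3/2=-553/104, d=(M4−M3)/(6·1)=553/312, b=Δ3−h3·(2M3+M4)/6=-383/156
t_q=3/4 → seg 0, τ=3/4; S=-1+881/312·τ+0·τ²+-155/936·τ³=6975/6656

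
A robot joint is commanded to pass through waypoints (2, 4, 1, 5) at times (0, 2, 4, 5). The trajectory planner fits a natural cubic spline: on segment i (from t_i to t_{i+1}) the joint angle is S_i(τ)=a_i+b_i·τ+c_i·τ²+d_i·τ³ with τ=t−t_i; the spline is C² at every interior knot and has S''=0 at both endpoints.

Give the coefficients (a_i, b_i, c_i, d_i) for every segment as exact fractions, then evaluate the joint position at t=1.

Δ: Δ0=1, Δ1=-3/2, Δ2=4
row 1: diag=8, rhs=-15; c'=1/4, d'=-15/8
row 2: denom=6−2·1/4=11/2; d'=(33−2·-15/8)/(11/2)=147/22
back: M2=147/22
back: M1=-15/8−1/4·147/22=-39/11
M: M0=0, M1=-39/11, M2=147/22, M3=0
seg 0: a=2, c=M0/2=0, d=(M1−M0)/(6·2)=-13/44, b=Δ0−h0·(2M0+M1)/6=24/11
seg 1: a=4, c=M1/2=-39/22, d=(M2−M1)/(6·2)=75/88, b=Δ1−h1·(2M1+M2)/6=-15/11
seg 2: a=1, c=M2/2=147/44, d=(M3−M2)/(6·1)=-49/44, b=Δ2−h2·(2M2+M3)/6=39/22
t_q=1 → seg 0, τ=1; S=2+24/11·τ+0·τ²+-13/44·τ³=171/44

  seg 0: a=2 b=24/11 c=0 d=-13/44
  seg 1: a=4 b=-15/11 c=-39/22 d=75/88
  seg 2: a=1 b=39/22 c=147/44 d=-49/44
S(1) = 171/44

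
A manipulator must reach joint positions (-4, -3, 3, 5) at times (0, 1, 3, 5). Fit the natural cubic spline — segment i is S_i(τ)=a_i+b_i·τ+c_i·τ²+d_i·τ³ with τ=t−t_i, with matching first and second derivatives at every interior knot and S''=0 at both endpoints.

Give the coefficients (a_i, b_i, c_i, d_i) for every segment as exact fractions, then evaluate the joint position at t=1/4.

  seg 0: a=-4 b=6/11 c=0 d=5/11
  seg 1: a=-3 b=21/11 c=15/11 d=-9/22
  seg 2: a=3 b=27/11 c=-12/11 d=2/11
S(1/4) = -2715/704

Δ: Δ0=1, Δ1=3, Δ2=1
row 1: diag=6, rhs=12; c'=1/3, d'=2
row 2: denom=8−2·1/3=22/3; d'=(-12−2·2)/(22/3)=-24/11
back: M2=-24/11
back: M1=2−1/3·-24/11=30/11
M: M0=0, M1=30/11, M2=-24/11, M3=0
seg 0: a=-4, c=M0/2=0, d=(M1−M0)/(6·1)=5/11, b=Δ0−h0·(2M0+M1)/6=6/11
seg 1: a=-3, c=M1/2=15/11, d=(M2−M1)/(6·2)=-9/22, b=Δ1−h1·(2M1+M2)/6=21/11
seg 2: a=3, c=M2/2=-12/11, d=(M3−M2)/(6·2)=2/11, b=Δ2−h2·(2M2+M3)/6=27/11
t_q=1/4 → seg 0, τ=1/4; S=-4+6/11·τ+0·τ²+5/11·τ³=-2715/704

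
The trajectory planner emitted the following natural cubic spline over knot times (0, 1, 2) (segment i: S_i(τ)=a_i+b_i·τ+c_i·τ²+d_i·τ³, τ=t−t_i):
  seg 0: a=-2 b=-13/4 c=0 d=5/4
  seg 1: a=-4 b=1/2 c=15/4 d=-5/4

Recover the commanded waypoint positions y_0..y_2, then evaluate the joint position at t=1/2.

y_0=-2 y_1=-4 y_2=-1
S(1/2) = -111/32

y_0 = S_0(0) = a_0 = -2
y_1 = S_1(0) = a_1 = -4
y_2 = S_1(1) = -1
t_q=1/2 is in segment 0 (τ=1/2); S_0(τ)=-111/32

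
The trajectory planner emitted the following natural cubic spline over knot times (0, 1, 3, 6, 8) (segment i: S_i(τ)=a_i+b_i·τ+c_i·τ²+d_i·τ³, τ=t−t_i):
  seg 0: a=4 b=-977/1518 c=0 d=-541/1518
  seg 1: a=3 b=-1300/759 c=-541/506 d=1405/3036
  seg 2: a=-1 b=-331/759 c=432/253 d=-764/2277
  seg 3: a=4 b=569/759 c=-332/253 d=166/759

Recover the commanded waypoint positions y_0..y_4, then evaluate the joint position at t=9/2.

y_0=4 y_1=3 y_2=-1 y_3=4 y_4=2
S(9/2) = 267/253

y_0 = S_0(0) = a_0 = 4
y_1 = S_1(0) = a_1 = 3
y_2 = S_2(0) = a_2 = -1
y_3 = S_3(0) = a_3 = 4
y_4 = S_3(2) = 2
t_q=9/2 is in segment 2 (τ=3/2); S_2(τ)=267/253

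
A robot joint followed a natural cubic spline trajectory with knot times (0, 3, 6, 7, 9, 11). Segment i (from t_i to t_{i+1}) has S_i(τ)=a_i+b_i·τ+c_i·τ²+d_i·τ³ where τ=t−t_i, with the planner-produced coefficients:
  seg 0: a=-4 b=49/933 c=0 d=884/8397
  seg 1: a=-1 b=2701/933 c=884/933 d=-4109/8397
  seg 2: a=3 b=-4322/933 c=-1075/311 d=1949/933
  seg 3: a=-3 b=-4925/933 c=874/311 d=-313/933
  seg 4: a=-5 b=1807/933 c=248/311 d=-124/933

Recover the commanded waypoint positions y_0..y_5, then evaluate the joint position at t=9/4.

y_0 = S_0(0) = a_0 = -4
y_1 = S_1(0) = a_1 = -1
y_2 = S_2(0) = a_2 = 3
y_3 = S_3(0) = a_3 = -3
y_4 = S_4(0) = a_4 = -5
y_5 = S_4(2) = 1
t_q=9/4 is in segment 0 (τ=9/4); S_0(τ)=-13349/4976

y_0=-4 y_1=-1 y_2=3 y_3=-3 y_4=-5 y_5=1
S(9/4) = -13349/4976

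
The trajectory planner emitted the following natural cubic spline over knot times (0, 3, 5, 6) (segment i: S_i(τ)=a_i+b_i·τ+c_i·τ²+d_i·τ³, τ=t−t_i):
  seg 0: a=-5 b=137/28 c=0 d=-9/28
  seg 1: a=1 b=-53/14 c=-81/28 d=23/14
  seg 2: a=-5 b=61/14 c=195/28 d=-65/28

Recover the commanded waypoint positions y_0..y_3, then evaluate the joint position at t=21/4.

y_0=-5 y_1=1 y_2=-5 y_3=4
S(21/4) = -899/256

y_0 = S_0(0) = a_0 = -5
y_1 = S_1(0) = a_1 = 1
y_2 = S_2(0) = a_2 = -5
y_3 = S_2(1) = 4
t_q=21/4 is in segment 2 (τ=1/4); S_2(τ)=-899/256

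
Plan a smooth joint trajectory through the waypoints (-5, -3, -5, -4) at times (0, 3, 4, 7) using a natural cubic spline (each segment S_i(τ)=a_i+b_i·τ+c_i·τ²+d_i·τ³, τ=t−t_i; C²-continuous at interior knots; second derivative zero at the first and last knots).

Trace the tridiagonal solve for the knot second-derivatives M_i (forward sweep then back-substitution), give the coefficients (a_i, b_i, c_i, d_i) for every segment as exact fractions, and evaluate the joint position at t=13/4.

  seg 0: a=-5 b=113/63 c=0 d=-71/567
  seg 1: a=-3 b=-100/63 c=-71/63 d=5/7
  seg 2: a=-5 b=-107/63 c=64/63 d=-64/567
S(13/4) = -4645/1344

Δ: Δ0=2/3, Δ1=-2, Δ2=1/3
row 1: diag=8, rhs=-16; c'=1/8, d'=-2
row 2: denom=8−1·1/8=63/8; d'=(14−1·-2)/(63/8)=128/63
back: M2=128/63
back: M1=-2−1/8·128/63=-142/63
M: M0=0, M1=-142/63, M2=128/63, M3=0
seg 0: a=-5, c=M0/2=0, d=(M1−M0)/(6·3)=-71/567, b=Δ0−h0·(2M0+M1)/6=113/63
seg 1: a=-3, c=M1/2=-71/63, d=(M2−M1)/(6·1)=5/7, b=Δ1−h1·(2M1+M2)/6=-100/63
seg 2: a=-5, c=M2/2=64/63, d=(M3−M2)/(6·3)=-64/567, b=Δ2−h2·(2M2+M3)/6=-107/63
t_q=13/4 → seg 1, τ=1/4; S=-3+-100/63·τ+-71/63·τ²+5/7·τ³=-4645/1344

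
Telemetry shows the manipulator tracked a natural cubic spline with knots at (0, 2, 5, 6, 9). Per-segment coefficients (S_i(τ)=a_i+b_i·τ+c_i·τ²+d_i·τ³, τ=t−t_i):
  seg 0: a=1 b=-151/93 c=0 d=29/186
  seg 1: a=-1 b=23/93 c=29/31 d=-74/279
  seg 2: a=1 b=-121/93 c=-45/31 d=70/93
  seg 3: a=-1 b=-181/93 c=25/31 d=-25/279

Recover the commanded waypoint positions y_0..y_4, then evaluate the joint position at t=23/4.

y_0 = S_0(0) = a_0 = 1
y_1 = S_1(0) = a_1 = -1
y_2 = S_2(0) = a_2 = 1
y_3 = S_3(0) = a_3 = -1
y_4 = S_3(3) = -2
t_q=23/4 is in segment 2 (τ=3/4); S_2(τ)=-471/992

y_0=1 y_1=-1 y_2=1 y_3=-1 y_4=-2
S(23/4) = -471/992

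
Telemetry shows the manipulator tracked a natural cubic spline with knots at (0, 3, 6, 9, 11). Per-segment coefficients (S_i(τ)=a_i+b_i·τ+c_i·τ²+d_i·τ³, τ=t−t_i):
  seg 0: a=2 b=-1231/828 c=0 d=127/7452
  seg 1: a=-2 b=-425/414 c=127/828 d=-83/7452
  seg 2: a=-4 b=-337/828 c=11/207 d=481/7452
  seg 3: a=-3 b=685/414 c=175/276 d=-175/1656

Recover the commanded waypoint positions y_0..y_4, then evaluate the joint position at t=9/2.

y_0=2 y_1=-2 y_2=-4 y_3=-3 y_4=2
S(9/2) = -2379/736

y_0 = S_0(0) = a_0 = 2
y_1 = S_1(0) = a_1 = -2
y_2 = S_2(0) = a_2 = -4
y_3 = S_3(0) = a_3 = -3
y_4 = S_3(2) = 2
t_q=9/2 is in segment 1 (τ=3/2); S_1(τ)=-2379/736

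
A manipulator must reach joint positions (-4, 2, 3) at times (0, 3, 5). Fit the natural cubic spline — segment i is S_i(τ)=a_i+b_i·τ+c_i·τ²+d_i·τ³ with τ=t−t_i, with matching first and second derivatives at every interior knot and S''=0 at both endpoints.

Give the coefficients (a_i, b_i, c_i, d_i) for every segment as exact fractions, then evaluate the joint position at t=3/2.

Δ: Δ0=2, Δ1=1/2
row 1: diag=10, rhs=-9; c'=1/5, d'=-9/10
back: M1=-9/10
M: M0=0, M1=-9/10, M2=0
seg 0: a=-4, c=M0/2=0, d=(M1−M0)/(6·3)=-1/20, b=Δ0−h0·(2M0+M1)/6=49/20
seg 1: a=2, c=M1/2=-9/20, d=(M2−M1)/(6·2)=3/40, b=Δ1−h1·(2M1+M2)/6=11/10
t_q=3/2 → seg 0, τ=3/2; S=-4+49/20·τ+0·τ²+-1/20·τ³=-79/160

  seg 0: a=-4 b=49/20 c=0 d=-1/20
  seg 1: a=2 b=11/10 c=-9/20 d=3/40
S(3/2) = -79/160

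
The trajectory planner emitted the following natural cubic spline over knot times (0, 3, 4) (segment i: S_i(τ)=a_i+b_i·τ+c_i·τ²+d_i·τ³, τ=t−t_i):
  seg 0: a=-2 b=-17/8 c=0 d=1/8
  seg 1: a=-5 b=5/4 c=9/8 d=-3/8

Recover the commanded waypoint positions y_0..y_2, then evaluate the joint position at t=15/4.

y_0=-2 y_1=-5 y_2=-3
S(15/4) = -1837/512

y_0 = S_0(0) = a_0 = -2
y_1 = S_1(0) = a_1 = -5
y_2 = S_1(1) = -3
t_q=15/4 is in segment 1 (τ=3/4); S_1(τ)=-1837/512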